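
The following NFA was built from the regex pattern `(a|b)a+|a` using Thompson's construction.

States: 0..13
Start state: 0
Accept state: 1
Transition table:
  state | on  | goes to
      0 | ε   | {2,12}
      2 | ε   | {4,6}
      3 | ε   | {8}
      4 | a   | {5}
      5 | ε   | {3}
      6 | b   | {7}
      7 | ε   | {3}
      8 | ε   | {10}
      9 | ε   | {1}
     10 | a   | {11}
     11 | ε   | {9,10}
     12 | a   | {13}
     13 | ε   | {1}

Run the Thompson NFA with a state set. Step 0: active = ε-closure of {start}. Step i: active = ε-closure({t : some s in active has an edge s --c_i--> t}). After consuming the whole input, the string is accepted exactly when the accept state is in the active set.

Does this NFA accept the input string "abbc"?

Answer: REJECT

Derivation:
initial (ε-close {0}): {0,2,4,6,12}
'a' @ 1: {1,3,5,8,10,13}  [accepting]
'b' @ 2: {}  — state set empty
rest 'bc' ignored (set empty)
after full input: {}  (accept=1 not in)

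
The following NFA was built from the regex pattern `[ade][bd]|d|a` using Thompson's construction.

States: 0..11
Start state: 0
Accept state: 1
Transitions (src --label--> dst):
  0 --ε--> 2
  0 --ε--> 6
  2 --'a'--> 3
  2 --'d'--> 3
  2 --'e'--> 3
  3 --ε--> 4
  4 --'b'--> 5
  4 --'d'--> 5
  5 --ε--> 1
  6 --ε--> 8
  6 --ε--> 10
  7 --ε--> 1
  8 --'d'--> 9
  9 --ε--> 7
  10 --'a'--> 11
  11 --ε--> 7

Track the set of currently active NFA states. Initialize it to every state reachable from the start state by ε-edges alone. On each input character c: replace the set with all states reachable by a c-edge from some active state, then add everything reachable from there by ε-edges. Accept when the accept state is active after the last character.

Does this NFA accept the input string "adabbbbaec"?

initial (ε-close {0}): {0,2,6,8,10}
'a' @ 1: {1,3,4,7,11}  ✓accept
'd' @ 2: {1,5}  ✓accept
'a' @ 3: {}  — dead — no transitions
rest 'bbbbaec' ignored (set empty)
final: {}; accept 1 not in set

Answer: REJECT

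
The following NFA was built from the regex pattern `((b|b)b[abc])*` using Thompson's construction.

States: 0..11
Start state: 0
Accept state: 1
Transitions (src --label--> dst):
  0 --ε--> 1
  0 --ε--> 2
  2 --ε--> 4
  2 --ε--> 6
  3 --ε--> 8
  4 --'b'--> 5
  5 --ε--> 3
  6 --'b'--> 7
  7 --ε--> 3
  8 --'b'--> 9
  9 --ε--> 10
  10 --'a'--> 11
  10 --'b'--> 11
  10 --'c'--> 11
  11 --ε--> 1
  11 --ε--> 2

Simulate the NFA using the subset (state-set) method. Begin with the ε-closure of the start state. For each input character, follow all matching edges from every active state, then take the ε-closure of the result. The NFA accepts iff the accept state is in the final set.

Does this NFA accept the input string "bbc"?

S₀ = ε-closure({0}) = {0,1,2,4,6}
'b' @ 1: {3,5,7,8}
'b' @ 2: {9,10}
'c' @ 3: {1,2,4,6,11}  (accept∈set)
end set {1,2,4,6,11} — state 1 in

Answer: ACCEPT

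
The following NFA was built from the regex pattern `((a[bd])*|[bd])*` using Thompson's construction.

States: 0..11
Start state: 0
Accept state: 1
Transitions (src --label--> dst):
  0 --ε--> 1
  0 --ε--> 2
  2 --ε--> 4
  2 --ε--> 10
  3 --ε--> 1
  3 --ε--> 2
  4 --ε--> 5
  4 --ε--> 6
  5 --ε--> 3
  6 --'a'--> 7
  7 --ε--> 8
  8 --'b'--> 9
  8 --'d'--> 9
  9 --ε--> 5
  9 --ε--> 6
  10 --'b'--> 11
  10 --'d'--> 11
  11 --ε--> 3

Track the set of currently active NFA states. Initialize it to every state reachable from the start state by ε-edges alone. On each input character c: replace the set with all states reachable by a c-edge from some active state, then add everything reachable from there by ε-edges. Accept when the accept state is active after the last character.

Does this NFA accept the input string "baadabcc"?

start: ε-closure({0}) = {0,1,2,3,4,5,6,10}
'b' @ 1: {1,2,3,4,5,6,10,11}  (accept∈set)
'a' @ 2: {7,8}
'a' @ 3: {}  — state set empty
rest 'dabcc' ignored (set empty)
end set {} — state 1 not in

Answer: REJECT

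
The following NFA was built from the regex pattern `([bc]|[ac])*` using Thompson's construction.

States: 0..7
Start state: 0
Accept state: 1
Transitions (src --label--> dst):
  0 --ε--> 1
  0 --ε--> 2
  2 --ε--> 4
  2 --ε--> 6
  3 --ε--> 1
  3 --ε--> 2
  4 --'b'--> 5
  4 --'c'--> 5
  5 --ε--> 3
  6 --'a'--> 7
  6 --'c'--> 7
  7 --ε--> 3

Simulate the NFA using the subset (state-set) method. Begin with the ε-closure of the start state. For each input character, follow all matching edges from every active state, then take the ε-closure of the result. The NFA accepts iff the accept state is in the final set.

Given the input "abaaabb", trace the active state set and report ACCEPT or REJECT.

S₀ = ε-closure({0}) = {0,1,2,4,6}
'a' @ 1: {1,2,3,4,6,7}  ✓accept
'b' @ 2: {1,2,3,4,5,6}  ✓accept
'a' @ 3: {1,2,3,4,6,7}  ✓accept
'a' @ 4: {1,2,3,4,6,7}  ✓accept
'a' @ 5: {1,2,3,4,6,7}  ✓accept
'b' @ 6: {1,2,3,4,5,6}  ✓accept
'b' @ 7: {1,2,3,4,5,6}  ✓accept
end set {1,2,3,4,5,6} — state 1 in

Answer: ACCEPT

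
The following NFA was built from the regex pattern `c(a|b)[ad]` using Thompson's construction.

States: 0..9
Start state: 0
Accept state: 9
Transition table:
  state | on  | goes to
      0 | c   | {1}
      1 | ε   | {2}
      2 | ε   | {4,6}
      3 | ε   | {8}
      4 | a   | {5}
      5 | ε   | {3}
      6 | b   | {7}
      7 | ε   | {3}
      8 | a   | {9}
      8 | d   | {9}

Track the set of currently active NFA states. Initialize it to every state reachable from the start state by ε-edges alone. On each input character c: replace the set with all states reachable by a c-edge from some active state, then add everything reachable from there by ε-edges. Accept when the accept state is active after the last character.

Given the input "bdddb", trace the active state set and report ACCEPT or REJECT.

Answer: REJECT

Trace:
S₀ = ε-closure({0}) = {0}
'b' @ 1: {}  — no active states
rest 'dddb' ignored (set empty)
end set {} — state 9 not in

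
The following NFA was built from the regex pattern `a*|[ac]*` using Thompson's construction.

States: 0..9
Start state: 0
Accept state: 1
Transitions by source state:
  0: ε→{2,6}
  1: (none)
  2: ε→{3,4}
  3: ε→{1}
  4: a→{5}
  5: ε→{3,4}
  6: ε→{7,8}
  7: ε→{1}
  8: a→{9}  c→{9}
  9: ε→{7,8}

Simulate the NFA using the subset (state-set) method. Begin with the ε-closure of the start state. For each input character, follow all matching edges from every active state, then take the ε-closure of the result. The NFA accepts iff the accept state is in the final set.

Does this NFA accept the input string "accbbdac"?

Answer: REJECT

Steps:
start: ε-closure({0}) = {0,1,2,3,4,6,7,8}
'a' @ 1: {1,3,4,5,7,8,9}  ✓accept
'c' @ 2: {1,7,8,9}  ✓accept
'c' @ 3: {1,7,8,9}  ✓accept
'b' @ 4: {}  — state set empty
rest 'bdac' ignored (set empty)
end set {} — state 1 not in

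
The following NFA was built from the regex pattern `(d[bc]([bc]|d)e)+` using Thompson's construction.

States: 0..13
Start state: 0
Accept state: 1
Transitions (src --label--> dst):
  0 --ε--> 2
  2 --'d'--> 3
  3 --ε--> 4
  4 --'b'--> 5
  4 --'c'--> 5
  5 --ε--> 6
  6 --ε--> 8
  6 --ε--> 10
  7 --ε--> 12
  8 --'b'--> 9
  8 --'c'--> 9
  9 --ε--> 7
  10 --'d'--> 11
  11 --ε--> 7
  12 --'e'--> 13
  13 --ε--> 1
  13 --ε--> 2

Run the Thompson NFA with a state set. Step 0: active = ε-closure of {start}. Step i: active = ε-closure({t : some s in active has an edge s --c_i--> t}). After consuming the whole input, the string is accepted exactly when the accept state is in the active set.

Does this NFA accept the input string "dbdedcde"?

Answer: ACCEPT

Steps:
initial (ε-close {0}): {0,2}
'd' @ 1: {3,4}
'b' @ 2: {5,6,8,10}
'd' @ 3: {7,11,12}
'e' @ 4: {1,2,13}  (accept∈set)
'd' @ 5: {3,4}
'c' @ 6: {5,6,8,10}
'd' @ 7: {7,11,12}
'e' @ 8: {1,2,13}  (accept∈set)
final: {1,2,13}; accept 1 in set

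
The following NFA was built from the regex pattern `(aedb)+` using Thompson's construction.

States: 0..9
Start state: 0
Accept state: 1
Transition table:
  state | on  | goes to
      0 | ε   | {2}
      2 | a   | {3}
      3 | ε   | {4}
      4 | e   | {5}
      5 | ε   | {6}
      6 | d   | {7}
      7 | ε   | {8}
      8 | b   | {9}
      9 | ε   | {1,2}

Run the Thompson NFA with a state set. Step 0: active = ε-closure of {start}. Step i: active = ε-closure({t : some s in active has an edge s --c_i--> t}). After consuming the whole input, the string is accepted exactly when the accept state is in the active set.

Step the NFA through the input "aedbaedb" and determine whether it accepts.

start: ε-closure({0}) = {0,2}
'a' @ 1: {3,4}
'e' @ 2: {5,6}
'd' @ 3: {7,8}
'b' @ 4: {1,2,9}  (accept∈set)
'a' @ 5: {3,4}
'e' @ 6: {5,6}
'd' @ 7: {7,8}
'b' @ 8: {1,2,9}  (accept∈set)
end set {1,2,9} — state 1 in

Answer: ACCEPT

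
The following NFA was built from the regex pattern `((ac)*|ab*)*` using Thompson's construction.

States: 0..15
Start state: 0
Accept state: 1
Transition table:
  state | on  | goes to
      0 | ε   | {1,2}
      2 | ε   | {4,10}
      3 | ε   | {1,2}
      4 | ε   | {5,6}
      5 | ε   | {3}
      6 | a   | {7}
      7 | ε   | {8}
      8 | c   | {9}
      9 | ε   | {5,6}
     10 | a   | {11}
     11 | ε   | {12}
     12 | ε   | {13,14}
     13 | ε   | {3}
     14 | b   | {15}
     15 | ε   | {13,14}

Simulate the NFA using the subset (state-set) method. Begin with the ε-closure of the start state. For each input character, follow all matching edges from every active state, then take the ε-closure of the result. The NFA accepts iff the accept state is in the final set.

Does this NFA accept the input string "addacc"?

Answer: REJECT

Derivation:
initial (ε-close {0}): {0,1,2,3,4,5,6,10}
'a' @ 1: {1,2,3,4,5,6,7,8,10,11,12,13,14}  (accept∈set)
'd' @ 2: {}  — dead — no transitions
rest 'dacc' ignored (set empty)
after full input: {}  (accept=1 not in)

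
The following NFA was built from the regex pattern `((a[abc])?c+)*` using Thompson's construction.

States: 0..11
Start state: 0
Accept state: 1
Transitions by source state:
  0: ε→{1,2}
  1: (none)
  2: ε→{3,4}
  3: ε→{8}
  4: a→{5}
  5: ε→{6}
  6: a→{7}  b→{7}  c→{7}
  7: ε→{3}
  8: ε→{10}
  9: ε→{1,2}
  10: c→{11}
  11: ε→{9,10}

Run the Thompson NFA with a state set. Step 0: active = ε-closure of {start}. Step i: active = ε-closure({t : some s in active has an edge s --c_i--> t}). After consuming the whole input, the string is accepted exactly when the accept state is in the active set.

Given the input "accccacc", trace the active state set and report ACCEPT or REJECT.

Answer: ACCEPT

Trace:
initial (ε-close {0}): {0,1,2,3,4,8,10}
'a' @ 1: {5,6}
'c' @ 2: {3,7,8,10}
'c' @ 3: {1,2,3,4,8,9,10,11}  ✓accept
'c' @ 4: {1,2,3,4,8,9,10,11}  ✓accept
'c' @ 5: {1,2,3,4,8,9,10,11}  ✓accept
'a' @ 6: {5,6}
'c' @ 7: {3,7,8,10}
'c' @ 8: {1,2,3,4,8,9,10,11}  ✓accept
end set {1,2,3,4,8,9,10,11} — state 1 in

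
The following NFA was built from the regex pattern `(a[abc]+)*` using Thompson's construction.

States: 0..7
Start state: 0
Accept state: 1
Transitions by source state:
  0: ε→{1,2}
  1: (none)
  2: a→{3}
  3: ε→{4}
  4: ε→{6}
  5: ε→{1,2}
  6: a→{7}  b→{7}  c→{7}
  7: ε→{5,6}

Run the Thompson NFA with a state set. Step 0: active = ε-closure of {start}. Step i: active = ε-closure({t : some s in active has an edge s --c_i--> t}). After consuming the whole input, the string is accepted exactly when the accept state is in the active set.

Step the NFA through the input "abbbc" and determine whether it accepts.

S₀ = ε-closure({0}) = {0,1,2}
'a' @ 1: {3,4,6}
'b' @ 2: {1,2,5,6,7}  (accept∈set)
'b' @ 3: {1,2,5,6,7}  (accept∈set)
'b' @ 4: {1,2,5,6,7}  (accept∈set)
'c' @ 5: {1,2,5,6,7}  (accept∈set)
final: {1,2,5,6,7}; accept 1 in set

Answer: ACCEPT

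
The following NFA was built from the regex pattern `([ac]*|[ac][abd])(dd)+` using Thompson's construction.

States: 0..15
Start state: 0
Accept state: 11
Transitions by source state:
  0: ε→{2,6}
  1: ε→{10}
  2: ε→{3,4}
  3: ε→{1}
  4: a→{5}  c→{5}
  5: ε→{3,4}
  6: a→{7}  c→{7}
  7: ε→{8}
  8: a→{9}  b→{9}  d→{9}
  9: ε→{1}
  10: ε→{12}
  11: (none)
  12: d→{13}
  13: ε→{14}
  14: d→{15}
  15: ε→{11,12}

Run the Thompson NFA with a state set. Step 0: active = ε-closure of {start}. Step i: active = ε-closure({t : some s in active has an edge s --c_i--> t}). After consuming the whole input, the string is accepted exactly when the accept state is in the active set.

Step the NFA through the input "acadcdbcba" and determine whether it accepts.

initial (ε-close {0}): {0,1,2,3,4,6,10,12}
'a' @ 1: {1,3,4,5,7,8,10,12}
'c' @ 2: {1,3,4,5,10,12}
'a' @ 3: {1,3,4,5,10,12}
'd' @ 4: {13,14}
'c' @ 5: {}  — no active states
rest 'dbcba' ignored (set empty)
end set {} — state 11 not in

Answer: REJECT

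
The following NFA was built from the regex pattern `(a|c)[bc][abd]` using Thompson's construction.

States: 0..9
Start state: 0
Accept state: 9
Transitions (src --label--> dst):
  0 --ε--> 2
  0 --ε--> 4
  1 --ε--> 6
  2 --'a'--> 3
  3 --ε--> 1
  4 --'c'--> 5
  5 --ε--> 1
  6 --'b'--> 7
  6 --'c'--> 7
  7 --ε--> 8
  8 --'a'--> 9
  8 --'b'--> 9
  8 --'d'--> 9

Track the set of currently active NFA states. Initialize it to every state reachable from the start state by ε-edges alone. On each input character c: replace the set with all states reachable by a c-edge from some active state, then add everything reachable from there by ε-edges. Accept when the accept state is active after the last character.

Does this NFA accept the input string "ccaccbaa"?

Answer: REJECT

Trace:
start: ε-closure({0}) = {0,2,4}
'c' @ 1: {1,5,6}
'c' @ 2: {7,8}
'a' @ 3: {9}  [accepting]
'c' @ 4: {}  — dead — no transitions
rest 'cbaa' ignored (set empty)
end set {} — state 9 not in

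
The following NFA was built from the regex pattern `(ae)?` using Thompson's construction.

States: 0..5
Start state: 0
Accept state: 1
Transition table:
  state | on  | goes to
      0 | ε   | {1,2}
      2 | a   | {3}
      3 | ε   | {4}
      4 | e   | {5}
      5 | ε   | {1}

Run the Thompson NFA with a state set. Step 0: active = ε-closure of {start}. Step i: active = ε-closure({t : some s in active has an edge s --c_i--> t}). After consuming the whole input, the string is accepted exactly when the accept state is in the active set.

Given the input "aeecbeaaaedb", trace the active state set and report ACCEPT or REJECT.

Answer: REJECT

Steps:
S₀ = ε-closure({0}) = {0,1,2}
'a' @ 1: {3,4}
'e' @ 2: {1,5}  [accepting]
'e' @ 3: {}  — dead — no transitions
rest 'cbeaaaedb' ignored (set empty)
end set {} — state 1 not in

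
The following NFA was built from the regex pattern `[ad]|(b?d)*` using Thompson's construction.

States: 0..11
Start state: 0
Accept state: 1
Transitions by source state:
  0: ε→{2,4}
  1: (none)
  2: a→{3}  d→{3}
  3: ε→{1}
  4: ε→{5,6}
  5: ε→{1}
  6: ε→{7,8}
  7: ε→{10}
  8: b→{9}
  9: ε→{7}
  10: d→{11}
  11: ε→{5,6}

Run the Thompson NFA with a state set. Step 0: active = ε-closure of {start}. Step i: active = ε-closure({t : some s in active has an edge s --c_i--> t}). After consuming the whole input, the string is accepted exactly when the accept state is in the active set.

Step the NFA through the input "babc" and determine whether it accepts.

start: ε-closure({0}) = {0,1,2,4,5,6,7,8,10}
'b' @ 1: {7,9,10}
'a' @ 2: {}  — no active states
rest 'bc' ignored (set empty)
end set {} — state 1 not in

Answer: REJECT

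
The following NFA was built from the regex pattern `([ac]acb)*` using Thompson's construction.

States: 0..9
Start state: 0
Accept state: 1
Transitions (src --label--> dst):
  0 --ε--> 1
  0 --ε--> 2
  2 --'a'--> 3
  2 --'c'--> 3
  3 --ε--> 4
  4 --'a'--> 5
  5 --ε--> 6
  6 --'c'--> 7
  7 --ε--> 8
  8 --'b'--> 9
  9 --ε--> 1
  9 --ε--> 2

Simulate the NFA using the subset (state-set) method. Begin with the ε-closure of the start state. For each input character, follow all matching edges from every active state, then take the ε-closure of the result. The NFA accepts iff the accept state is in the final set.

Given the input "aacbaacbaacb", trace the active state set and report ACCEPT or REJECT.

Answer: ACCEPT

Derivation:
initial (ε-close {0}): {0,1,2}
'a' @ 1: {3,4}
'a' @ 2: {5,6}
'c' @ 3: {7,8}
'b' @ 4: {1,2,9}  [accepting]
'a' @ 5: {3,4}
'a' @ 6: {5,6}
'c' @ 7: {7,8}
'b' @ 8: {1,2,9}  [accepting]
'a' @ 9: {3,4}
'a' @ 10: {5,6}
'c' @ 11: {7,8}
'b' @ 12: {1,2,9}  [accepting]
after full input: {1,2,9}  (accept=1 in)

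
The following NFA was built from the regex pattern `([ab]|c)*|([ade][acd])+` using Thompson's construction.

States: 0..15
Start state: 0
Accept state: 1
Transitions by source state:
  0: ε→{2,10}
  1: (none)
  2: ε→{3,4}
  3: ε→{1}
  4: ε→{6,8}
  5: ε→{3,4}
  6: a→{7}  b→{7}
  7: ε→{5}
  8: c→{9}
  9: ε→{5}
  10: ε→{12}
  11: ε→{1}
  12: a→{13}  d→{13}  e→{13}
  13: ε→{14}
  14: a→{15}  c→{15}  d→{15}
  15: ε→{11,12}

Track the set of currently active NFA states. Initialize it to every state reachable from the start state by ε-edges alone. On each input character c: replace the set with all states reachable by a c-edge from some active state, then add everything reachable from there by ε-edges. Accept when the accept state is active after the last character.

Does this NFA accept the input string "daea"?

start: ε-closure({0}) = {0,1,2,3,4,6,8,10,12}
'd' @ 1: {13,14}
'a' @ 2: {1,11,12,15}  ✓accept
'e' @ 3: {13,14}
'a' @ 4: {1,11,12,15}  ✓accept
end set {1,11,12,15} — state 1 in

Answer: ACCEPT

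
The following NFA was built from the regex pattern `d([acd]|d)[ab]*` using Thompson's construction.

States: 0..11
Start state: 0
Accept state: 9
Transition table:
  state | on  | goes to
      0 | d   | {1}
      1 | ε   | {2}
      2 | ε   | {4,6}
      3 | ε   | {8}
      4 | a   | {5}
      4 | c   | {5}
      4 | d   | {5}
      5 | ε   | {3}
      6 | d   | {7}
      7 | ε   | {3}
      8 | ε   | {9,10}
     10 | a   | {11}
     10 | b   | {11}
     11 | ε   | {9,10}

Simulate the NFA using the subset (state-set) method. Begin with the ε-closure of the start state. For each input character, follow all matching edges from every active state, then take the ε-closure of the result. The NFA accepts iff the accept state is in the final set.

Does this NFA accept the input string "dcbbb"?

start: ε-closure({0}) = {0}
'd' @ 1: {1,2,4,6}
'c' @ 2: {3,5,8,9,10}  ✓accept
'b' @ 3: {9,10,11}  ✓accept
'b' @ 4: {9,10,11}  ✓accept
'b' @ 5: {9,10,11}  ✓accept
after full input: {9,10,11}  (accept=9 in)

Answer: ACCEPT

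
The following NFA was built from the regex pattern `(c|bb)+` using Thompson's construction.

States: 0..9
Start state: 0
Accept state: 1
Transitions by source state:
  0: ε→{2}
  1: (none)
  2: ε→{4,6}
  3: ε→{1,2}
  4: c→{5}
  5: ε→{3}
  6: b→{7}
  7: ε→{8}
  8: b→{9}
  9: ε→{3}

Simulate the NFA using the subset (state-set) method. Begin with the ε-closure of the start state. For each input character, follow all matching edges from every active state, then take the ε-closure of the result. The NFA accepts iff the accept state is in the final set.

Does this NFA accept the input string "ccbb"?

Answer: ACCEPT

Derivation:
initial (ε-close {0}): {0,2,4,6}
'c' @ 1: {1,2,3,4,5,6}  (accept∈set)
'c' @ 2: {1,2,3,4,5,6}  (accept∈set)
'b' @ 3: {7,8}
'b' @ 4: {1,2,3,4,6,9}  (accept∈set)
end set {1,2,3,4,6,9} — state 1 in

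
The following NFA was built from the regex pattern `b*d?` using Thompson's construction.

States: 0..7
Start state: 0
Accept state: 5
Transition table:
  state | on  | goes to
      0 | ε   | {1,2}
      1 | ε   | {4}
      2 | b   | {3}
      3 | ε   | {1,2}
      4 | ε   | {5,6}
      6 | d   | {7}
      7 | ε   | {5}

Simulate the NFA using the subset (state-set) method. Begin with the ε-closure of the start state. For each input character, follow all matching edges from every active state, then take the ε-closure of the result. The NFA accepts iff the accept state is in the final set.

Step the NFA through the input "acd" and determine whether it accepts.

S₀ = ε-closure({0}) = {0,1,2,4,5,6}
'a' @ 1: {}  — no active states
rest 'cd' ignored (set empty)
end set {} — state 5 not in

Answer: REJECT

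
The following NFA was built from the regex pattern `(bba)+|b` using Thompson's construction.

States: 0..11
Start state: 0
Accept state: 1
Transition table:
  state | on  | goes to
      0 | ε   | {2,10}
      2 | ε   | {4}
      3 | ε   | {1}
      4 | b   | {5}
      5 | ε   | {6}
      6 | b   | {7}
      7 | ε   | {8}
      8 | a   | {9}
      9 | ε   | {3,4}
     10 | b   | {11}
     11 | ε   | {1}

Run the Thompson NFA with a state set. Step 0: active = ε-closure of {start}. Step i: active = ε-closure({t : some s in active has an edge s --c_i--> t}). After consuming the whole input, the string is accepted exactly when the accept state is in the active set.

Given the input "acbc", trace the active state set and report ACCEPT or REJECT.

Answer: REJECT

Trace:
S₀ = ε-closure({0}) = {0,2,4,10}
'a' @ 1: {}  — dead — no transitions
rest 'cbc' ignored (set empty)
final: {}; accept 1 not in set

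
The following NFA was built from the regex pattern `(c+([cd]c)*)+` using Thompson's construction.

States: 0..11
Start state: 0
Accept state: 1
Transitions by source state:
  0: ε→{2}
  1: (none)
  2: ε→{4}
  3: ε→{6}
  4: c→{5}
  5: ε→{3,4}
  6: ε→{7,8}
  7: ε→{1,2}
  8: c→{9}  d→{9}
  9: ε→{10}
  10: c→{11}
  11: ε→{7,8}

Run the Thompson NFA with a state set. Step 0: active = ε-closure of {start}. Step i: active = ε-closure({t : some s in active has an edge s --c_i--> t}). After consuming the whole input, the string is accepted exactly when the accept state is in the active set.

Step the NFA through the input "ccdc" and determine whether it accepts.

initial (ε-close {0}): {0,2,4}
'c' @ 1: {1,2,3,4,5,6,7,8}  (accept∈set)
'c' @ 2: {1,2,3,4,5,6,7,8,9,10}  (accept∈set)
'd' @ 3: {9,10}
'c' @ 4: {1,2,4,7,8,11}  (accept∈set)
after full input: {1,2,4,7,8,11}  (accept=1 in)

Answer: ACCEPT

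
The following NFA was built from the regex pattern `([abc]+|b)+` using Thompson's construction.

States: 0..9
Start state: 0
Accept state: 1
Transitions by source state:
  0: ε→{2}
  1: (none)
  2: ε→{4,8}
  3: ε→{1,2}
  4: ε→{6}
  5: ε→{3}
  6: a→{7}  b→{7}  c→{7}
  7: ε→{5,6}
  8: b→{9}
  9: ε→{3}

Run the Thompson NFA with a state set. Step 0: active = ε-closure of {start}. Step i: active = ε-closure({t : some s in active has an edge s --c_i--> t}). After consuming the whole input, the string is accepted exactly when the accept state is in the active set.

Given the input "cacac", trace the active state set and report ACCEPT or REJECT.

S₀ = ε-closure({0}) = {0,2,4,6,8}
'c' @ 1: {1,2,3,4,5,6,7,8}  [accepting]
'a' @ 2: {1,2,3,4,5,6,7,8}  [accepting]
'c' @ 3: {1,2,3,4,5,6,7,8}  [accepting]
'a' @ 4: {1,2,3,4,5,6,7,8}  [accepting]
'c' @ 5: {1,2,3,4,5,6,7,8}  [accepting]
final: {1,2,3,4,5,6,7,8}; accept 1 in set

Answer: ACCEPT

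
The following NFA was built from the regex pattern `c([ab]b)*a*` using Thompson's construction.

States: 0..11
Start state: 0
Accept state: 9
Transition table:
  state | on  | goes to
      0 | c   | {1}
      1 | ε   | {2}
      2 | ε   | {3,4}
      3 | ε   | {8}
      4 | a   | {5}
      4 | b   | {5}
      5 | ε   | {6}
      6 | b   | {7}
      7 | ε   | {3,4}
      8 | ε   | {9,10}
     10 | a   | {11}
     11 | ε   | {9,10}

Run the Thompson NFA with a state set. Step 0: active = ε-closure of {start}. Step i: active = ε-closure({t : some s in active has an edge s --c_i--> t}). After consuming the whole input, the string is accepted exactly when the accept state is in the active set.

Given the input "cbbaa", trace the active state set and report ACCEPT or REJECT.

start: ε-closure({0}) = {0}
'c' @ 1: {1,2,3,4,8,9,10}  ✓accept
'b' @ 2: {5,6}
'b' @ 3: {3,4,7,8,9,10}  ✓accept
'a' @ 4: {5,6,9,10,11}  ✓accept
'a' @ 5: {9,10,11}  ✓accept
end set {9,10,11} — state 9 in

Answer: ACCEPT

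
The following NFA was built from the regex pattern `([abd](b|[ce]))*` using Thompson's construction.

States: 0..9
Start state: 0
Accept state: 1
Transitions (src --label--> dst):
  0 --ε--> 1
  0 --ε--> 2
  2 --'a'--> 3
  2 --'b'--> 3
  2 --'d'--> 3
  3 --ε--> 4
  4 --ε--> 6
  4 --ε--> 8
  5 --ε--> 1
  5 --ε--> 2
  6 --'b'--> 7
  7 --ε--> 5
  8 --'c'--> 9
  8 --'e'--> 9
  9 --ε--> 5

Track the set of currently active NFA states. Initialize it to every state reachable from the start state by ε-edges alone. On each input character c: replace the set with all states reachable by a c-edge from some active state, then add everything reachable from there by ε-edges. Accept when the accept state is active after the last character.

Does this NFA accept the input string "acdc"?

Answer: ACCEPT

Steps:
S₀ = ε-closure({0}) = {0,1,2}
'a' @ 1: {3,4,6,8}
'c' @ 2: {1,2,5,9}  [accepting]
'd' @ 3: {3,4,6,8}
'c' @ 4: {1,2,5,9}  [accepting]
final: {1,2,5,9}; accept 1 in set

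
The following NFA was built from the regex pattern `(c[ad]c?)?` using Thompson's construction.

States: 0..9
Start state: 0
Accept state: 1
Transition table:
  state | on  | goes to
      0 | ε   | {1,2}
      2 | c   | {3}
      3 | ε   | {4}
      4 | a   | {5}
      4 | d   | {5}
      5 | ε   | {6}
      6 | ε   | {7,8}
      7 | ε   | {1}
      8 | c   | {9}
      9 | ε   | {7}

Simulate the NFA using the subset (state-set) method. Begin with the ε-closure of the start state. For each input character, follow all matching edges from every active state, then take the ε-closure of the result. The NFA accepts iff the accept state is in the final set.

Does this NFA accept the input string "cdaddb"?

initial (ε-close {0}): {0,1,2}
'c' @ 1: {3,4}
'd' @ 2: {1,5,6,7,8}  ✓accept
'a' @ 3: {}  — no active states
rest 'ddb' ignored (set empty)
after full input: {}  (accept=1 not in)

Answer: REJECT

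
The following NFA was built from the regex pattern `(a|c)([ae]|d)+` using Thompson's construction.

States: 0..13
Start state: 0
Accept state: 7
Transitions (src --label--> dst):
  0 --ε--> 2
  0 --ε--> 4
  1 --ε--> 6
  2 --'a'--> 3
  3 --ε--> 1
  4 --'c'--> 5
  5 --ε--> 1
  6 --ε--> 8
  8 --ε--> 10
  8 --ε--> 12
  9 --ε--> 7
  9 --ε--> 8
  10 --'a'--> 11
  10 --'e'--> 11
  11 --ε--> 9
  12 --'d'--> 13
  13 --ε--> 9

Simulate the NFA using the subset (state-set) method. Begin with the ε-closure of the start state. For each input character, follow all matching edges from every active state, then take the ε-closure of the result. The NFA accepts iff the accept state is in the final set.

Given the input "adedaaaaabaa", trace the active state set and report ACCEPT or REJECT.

start: ε-closure({0}) = {0,2,4}
'a' @ 1: {1,3,6,8,10,12}
'd' @ 2: {7,8,9,10,12,13}  [accepting]
'e' @ 3: {7,8,9,10,11,12}  [accepting]
'd' @ 4: {7,8,9,10,12,13}  [accepting]
'a' @ 5: {7,8,9,10,11,12}  [accepting]
'a' @ 6: {7,8,9,10,11,12}  [accepting]
'a' @ 7: {7,8,9,10,11,12}  [accepting]
'a' @ 8: {7,8,9,10,11,12}  [accepting]
'a' @ 9: {7,8,9,10,11,12}  [accepting]
'b' @ 10: {}  — dead — no transitions
rest 'aa' ignored (set empty)
final: {}; accept 7 not in set

Answer: REJECT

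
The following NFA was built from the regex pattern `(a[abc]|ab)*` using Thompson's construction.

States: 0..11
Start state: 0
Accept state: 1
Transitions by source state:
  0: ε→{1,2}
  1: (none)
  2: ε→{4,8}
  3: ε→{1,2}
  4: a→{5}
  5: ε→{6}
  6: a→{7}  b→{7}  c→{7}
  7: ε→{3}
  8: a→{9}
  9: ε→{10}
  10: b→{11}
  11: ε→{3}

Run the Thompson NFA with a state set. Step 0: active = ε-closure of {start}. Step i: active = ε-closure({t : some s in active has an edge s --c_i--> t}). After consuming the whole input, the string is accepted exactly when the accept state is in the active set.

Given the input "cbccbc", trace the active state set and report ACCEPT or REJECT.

S₀ = ε-closure({0}) = {0,1,2,4,8}
'c' @ 1: {}  — state set empty
rest 'bccbc' ignored (set empty)
end set {} — state 1 not in

Answer: REJECT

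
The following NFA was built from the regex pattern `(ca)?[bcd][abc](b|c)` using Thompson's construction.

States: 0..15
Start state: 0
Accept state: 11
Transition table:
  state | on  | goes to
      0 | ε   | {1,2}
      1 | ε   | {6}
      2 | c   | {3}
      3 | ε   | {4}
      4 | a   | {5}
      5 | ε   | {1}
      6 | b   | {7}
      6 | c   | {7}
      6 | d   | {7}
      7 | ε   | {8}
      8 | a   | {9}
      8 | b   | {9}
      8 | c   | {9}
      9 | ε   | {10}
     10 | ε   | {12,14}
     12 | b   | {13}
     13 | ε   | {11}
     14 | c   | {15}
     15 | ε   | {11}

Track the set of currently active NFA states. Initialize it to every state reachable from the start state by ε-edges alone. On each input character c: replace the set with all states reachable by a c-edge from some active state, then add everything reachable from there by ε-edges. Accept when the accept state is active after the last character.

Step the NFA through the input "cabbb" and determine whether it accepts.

initial (ε-close {0}): {0,1,2,6}
'c' @ 1: {3,4,7,8}
'a' @ 2: {1,5,6,9,10,12,14}
'b' @ 3: {7,8,11,13}  ✓accept
'b' @ 4: {9,10,12,14}
'b' @ 5: {11,13}  ✓accept
end set {11,13} — state 11 in

Answer: ACCEPT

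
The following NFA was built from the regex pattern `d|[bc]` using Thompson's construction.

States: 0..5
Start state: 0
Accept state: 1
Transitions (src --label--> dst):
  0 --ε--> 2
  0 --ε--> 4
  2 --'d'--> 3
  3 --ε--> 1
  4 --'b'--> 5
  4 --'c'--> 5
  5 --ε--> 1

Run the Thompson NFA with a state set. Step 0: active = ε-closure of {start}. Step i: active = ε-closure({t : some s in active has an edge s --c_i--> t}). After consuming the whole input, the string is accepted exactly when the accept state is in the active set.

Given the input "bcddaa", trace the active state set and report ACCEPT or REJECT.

Answer: REJECT

Derivation:
initial (ε-close {0}): {0,2,4}
'b' @ 1: {1,5}  [accepting]
'c' @ 2: {}  — dead — no transitions
rest 'ddaa' ignored (set empty)
after full input: {}  (accept=1 not in)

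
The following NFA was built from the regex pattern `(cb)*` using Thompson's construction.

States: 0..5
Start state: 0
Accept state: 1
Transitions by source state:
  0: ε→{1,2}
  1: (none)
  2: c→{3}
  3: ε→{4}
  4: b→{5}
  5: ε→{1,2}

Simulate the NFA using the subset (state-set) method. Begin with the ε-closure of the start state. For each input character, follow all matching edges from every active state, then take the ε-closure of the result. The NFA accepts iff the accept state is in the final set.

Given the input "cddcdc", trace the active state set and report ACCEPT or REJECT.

S₀ = ε-closure({0}) = {0,1,2}
'c' @ 1: {3,4}
'd' @ 2: {}  — no active states
rest 'dcdc' ignored (set empty)
end set {} — state 1 not in

Answer: REJECT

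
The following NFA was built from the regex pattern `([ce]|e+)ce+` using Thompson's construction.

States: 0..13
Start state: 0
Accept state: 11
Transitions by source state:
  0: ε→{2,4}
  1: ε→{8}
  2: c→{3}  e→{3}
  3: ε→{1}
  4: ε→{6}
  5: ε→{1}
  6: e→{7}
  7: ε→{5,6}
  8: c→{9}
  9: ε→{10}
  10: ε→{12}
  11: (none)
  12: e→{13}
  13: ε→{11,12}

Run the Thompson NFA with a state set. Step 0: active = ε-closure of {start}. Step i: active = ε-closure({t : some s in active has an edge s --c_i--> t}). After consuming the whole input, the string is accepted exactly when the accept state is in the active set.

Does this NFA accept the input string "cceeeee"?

S₀ = ε-closure({0}) = {0,2,4,6}
'c' @ 1: {1,3,8}
'c' @ 2: {9,10,12}
'e' @ 3: {11,12,13}  [accepting]
'e' @ 4: {11,12,13}  [accepting]
'e' @ 5: {11,12,13}  [accepting]
'e' @ 6: {11,12,13}  [accepting]
'e' @ 7: {11,12,13}  [accepting]
end set {11,12,13} — state 11 in

Answer: ACCEPT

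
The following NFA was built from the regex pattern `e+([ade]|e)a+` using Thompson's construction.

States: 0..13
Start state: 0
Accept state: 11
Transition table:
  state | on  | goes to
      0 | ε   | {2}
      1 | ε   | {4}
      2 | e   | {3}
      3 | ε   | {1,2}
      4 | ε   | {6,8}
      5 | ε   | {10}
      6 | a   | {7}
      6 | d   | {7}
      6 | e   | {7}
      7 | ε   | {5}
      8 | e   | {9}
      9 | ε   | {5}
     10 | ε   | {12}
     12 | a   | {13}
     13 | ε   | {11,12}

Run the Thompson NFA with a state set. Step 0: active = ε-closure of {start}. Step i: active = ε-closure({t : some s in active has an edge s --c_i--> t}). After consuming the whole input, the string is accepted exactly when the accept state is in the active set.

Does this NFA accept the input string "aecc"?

initial (ε-close {0}): {0,2}
'a' @ 1: {}  — no active states
rest 'ecc' ignored (set empty)
end set {} — state 11 not in

Answer: REJECT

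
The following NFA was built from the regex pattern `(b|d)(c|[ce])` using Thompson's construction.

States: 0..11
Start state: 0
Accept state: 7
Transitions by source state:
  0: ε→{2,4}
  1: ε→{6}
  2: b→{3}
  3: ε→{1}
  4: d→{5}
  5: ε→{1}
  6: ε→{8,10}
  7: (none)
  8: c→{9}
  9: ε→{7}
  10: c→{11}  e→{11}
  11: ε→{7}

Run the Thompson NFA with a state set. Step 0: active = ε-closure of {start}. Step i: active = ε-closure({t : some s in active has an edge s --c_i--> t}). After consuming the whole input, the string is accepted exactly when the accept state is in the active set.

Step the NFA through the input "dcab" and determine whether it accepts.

Answer: REJECT

Trace:
start: ε-closure({0}) = {0,2,4}
'd' @ 1: {1,5,6,8,10}
'c' @ 2: {7,9,11}  (accept∈set)
'a' @ 3: {}  — dead — no transitions
rest 'b' ignored (set empty)
final: {}; accept 7 not in set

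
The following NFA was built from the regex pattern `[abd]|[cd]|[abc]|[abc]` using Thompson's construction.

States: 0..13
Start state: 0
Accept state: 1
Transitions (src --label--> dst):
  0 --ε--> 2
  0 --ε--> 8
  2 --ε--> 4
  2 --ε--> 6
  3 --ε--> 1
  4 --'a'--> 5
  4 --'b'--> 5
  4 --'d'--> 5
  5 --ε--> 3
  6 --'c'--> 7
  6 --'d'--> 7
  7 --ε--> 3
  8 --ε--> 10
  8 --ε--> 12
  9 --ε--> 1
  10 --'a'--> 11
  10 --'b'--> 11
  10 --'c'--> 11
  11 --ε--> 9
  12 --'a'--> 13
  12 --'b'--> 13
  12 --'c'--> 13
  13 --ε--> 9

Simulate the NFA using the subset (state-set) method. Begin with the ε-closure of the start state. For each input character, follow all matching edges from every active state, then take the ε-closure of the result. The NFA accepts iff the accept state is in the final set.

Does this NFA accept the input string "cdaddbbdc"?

Answer: REJECT

Trace:
initial (ε-close {0}): {0,2,4,6,8,10,12}
'c' @ 1: {1,3,7,9,11,13}  [accepting]
'd' @ 2: {}  — state set empty
rest 'addbbdc' ignored (set empty)
after full input: {}  (accept=1 not in)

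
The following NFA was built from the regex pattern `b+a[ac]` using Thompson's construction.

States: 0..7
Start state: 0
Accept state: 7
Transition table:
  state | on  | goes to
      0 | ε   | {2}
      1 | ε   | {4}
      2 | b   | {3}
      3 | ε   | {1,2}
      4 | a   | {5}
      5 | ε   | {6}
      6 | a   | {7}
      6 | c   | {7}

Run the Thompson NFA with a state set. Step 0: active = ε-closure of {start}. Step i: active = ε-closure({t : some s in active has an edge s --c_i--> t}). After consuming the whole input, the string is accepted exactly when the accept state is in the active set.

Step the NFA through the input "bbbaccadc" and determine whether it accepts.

Answer: REJECT

Trace:
S₀ = ε-closure({0}) = {0,2}
'b' @ 1: {1,2,3,4}
'b' @ 2: {1,2,3,4}
'b' @ 3: {1,2,3,4}
'a' @ 4: {5,6}
'c' @ 5: {7}  (accept∈set)
'c' @ 6: {}  — no active states
rest 'adc' ignored (set empty)
end set {} — state 7 not in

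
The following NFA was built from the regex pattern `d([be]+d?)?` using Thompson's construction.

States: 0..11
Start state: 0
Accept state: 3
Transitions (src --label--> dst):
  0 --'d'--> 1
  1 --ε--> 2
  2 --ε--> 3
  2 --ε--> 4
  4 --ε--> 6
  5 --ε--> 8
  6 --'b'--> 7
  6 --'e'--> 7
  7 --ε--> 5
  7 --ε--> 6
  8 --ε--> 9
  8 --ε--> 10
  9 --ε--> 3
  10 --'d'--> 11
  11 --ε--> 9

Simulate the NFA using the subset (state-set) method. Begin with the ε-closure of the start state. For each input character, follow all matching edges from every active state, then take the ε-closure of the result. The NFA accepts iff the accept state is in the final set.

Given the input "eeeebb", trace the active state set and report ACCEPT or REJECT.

S₀ = ε-closure({0}) = {0}
'e' @ 1: {}  — state set empty
rest 'eeebb' ignored (set empty)
final: {}; accept 3 not in set

Answer: REJECT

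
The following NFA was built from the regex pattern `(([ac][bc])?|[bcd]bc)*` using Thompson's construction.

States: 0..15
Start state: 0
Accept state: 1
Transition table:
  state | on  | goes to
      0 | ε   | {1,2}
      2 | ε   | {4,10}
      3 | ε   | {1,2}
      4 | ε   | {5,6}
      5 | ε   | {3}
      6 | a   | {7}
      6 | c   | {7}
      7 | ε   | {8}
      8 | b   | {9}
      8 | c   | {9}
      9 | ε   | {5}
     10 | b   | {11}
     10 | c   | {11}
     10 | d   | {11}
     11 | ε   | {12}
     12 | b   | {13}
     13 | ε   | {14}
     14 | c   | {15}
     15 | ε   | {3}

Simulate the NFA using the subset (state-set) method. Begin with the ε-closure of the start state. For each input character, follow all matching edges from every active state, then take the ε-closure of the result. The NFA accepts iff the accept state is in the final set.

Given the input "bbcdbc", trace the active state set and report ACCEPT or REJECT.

Answer: ACCEPT

Derivation:
initial (ε-close {0}): {0,1,2,3,4,5,6,10}
'b' @ 1: {11,12}
'b' @ 2: {13,14}
'c' @ 3: {1,2,3,4,5,6,10,15}  (accept∈set)
'd' @ 4: {11,12}
'b' @ 5: {13,14}
'c' @ 6: {1,2,3,4,5,6,10,15}  (accept∈set)
end set {1,2,3,4,5,6,10,15} — state 1 in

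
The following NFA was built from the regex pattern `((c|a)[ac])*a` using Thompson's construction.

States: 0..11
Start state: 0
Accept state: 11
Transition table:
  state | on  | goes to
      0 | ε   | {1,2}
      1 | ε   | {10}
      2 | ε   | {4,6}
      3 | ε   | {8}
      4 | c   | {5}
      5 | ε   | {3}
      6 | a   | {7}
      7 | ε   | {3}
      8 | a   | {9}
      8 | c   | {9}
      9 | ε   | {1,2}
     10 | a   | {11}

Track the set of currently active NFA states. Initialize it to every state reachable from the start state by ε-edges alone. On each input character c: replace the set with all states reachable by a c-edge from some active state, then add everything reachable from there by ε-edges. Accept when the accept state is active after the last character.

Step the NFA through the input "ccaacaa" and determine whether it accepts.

Answer: ACCEPT

Trace:
start: ε-closure({0}) = {0,1,2,4,6,10}
'c' @ 1: {3,5,8}
'c' @ 2: {1,2,4,6,9,10}
'a' @ 3: {3,7,8,11}  (accept∈set)
'a' @ 4: {1,2,4,6,9,10}
'c' @ 5: {3,5,8}
'a' @ 6: {1,2,4,6,9,10}
'a' @ 7: {3,7,8,11}  (accept∈set)
final: {3,7,8,11}; accept 11 in set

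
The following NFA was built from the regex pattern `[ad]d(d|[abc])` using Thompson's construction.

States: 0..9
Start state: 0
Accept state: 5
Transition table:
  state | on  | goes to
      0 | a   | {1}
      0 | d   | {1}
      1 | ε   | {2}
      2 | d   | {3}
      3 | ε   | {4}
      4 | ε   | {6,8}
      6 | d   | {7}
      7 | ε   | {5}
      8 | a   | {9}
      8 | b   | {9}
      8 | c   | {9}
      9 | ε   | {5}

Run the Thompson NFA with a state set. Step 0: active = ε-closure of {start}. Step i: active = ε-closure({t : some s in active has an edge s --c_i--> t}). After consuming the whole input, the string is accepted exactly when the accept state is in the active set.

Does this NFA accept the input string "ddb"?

start: ε-closure({0}) = {0}
'd' @ 1: {1,2}
'd' @ 2: {3,4,6,8}
'b' @ 3: {5,9}  (accept∈set)
end set {5,9} — state 5 in

Answer: ACCEPT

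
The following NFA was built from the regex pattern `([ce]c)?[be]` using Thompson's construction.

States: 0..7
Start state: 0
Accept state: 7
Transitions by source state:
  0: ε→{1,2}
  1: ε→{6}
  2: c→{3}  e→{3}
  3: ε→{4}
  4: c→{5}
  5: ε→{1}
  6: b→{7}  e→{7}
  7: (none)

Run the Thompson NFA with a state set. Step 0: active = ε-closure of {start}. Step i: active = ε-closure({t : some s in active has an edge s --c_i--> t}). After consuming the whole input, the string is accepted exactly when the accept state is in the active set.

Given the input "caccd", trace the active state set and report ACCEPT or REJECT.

start: ε-closure({0}) = {0,1,2,6}
'c' @ 1: {3,4}
'a' @ 2: {}  — dead — no transitions
rest 'ccd' ignored (set empty)
final: {}; accept 7 not in set

Answer: REJECT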